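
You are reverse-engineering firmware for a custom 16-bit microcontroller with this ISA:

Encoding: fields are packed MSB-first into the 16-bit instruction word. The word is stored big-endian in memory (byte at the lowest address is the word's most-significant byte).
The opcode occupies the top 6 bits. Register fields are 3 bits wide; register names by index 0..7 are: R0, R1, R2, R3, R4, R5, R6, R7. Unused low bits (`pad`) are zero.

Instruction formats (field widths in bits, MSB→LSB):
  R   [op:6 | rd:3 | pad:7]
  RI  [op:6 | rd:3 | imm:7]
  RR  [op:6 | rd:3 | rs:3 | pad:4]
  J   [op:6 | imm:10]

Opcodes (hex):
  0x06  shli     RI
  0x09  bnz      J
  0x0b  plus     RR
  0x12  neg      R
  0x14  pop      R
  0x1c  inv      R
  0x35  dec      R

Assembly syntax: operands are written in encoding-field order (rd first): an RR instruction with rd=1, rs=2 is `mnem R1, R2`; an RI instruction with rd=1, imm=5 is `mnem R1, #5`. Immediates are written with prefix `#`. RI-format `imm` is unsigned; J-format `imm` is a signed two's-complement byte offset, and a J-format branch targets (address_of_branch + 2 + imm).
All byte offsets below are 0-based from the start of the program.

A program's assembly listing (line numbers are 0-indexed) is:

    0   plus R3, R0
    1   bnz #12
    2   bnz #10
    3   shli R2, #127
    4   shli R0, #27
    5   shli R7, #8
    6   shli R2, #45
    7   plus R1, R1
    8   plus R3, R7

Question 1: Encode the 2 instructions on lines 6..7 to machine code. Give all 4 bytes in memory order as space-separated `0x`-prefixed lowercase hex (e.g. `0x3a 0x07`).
0x19 0x2d 0x2c 0x90

line 6 (shli): pack op=0x6:6|rd=2:3|imm=45:7 = 0x192d; big→ 19 2d
line 7 (plus): pack op=0xb:6|rd=1:3|rs=1:3|pad=0:4 = 0x2c90; big→ 2c 90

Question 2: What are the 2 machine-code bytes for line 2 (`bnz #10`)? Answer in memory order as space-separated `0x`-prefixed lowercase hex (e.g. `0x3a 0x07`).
0x24 0x0a

line 2 (bnz): pack op=0x9:6|imm=10:10 = 0x240a; big→ 24 0a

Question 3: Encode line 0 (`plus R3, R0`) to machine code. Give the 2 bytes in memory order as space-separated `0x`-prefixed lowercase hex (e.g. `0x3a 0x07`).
0x2d 0x80

0. plus fields op=0xb:6|rd=3:3|rs=0:3|pad=0:4 → word 2d80h → 2d 80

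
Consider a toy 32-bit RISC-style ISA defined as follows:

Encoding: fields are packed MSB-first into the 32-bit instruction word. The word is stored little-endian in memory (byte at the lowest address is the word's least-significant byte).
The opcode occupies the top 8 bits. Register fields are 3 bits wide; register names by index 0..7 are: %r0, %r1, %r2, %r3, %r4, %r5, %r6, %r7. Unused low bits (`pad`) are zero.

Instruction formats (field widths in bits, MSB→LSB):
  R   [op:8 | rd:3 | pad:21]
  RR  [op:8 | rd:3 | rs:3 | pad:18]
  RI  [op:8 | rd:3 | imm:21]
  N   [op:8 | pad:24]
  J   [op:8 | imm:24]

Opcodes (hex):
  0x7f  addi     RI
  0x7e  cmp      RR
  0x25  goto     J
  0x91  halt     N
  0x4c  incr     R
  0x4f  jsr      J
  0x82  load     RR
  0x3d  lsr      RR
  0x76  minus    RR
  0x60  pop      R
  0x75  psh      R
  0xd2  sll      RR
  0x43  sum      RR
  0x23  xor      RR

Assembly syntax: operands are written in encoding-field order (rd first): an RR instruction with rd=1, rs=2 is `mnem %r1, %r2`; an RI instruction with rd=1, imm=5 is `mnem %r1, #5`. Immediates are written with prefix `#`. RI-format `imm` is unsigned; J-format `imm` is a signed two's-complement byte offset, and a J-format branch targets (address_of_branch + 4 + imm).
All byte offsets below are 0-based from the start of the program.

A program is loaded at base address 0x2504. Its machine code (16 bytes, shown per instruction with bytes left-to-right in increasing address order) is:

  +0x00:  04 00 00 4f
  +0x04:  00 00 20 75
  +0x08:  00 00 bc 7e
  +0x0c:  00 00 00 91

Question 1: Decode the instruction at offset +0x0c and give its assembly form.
[0c] 00 00 00 91 → 0x91000000
  op=0x91000000>>24=0x91 ⇒ halt (N)

halt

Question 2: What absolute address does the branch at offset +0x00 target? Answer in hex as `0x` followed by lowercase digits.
0x250c

off 0x00: read 04 00 00 4f as little → 0x4f000004
  opcode bits[31:24]=0x4f: jsr/J
  imm: (w>>0)&0xffffff=0x4 → #4
  target = base 0x2504 + off 0x00 + 4 + imm 4 = 0x250c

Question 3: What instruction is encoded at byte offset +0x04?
[04] 00 00 20 75 → 0x75200000
  opcode bits[31:24]=0x75: psh/R
  rd@[23:21]=0x1 ⇒ %r1

psh %r1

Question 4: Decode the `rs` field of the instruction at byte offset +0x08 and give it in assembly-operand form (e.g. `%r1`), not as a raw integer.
%r7

@+08  little-endian(00 00 bc 7e) = 0x7ebc0000
  op=0x7ebc0000>>24=0x7e ⇒ cmp (RR)
  rd@[23:21]=0x5 ⇒ %r5
  rs@[20:18]=0x7 ⇒ %r7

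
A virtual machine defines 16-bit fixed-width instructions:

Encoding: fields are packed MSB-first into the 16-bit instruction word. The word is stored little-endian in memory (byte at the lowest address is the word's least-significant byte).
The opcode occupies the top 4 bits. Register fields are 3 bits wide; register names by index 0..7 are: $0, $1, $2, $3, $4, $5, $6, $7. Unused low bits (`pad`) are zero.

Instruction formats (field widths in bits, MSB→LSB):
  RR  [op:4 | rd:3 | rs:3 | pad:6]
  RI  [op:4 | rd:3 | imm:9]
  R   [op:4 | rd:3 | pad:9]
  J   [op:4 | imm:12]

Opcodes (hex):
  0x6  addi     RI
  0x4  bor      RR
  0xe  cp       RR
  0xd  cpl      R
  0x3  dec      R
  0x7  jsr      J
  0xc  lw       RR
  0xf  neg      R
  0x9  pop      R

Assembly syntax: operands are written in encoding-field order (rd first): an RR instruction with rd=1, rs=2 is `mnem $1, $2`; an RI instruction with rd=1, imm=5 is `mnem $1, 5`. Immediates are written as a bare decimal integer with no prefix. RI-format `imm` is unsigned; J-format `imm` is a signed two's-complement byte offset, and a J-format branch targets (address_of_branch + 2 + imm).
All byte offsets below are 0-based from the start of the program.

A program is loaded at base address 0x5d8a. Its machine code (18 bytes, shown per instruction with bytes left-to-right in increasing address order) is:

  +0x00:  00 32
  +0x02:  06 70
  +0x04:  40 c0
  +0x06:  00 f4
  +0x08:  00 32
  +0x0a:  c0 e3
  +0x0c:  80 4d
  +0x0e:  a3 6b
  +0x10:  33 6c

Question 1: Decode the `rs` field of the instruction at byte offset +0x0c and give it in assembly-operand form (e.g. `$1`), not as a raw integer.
$6

[0c] 80 4d → 0x4d80
  op=0x4d80>>12=0x4 ⇒ bor (RR)
  rd@[11:9]=0x6 ⇒ $6
  rs@[8:6]=0x6 ⇒ $6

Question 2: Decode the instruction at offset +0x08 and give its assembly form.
off 0x08: read 00 32 as little → 0x3200
  opcode bits[15:12]=0x3: dec/R
  rd@[11:9]=0x1 ⇒ $1

dec $1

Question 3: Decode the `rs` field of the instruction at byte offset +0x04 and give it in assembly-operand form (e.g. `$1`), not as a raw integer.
off 0x04: read 40 c0 as little → 0xc040
  top 4b → 0xc → lw [RR]
  rd@[11:9]=0x0 ⇒ $0
  rs@[8:6]=0x1 ⇒ $1

$1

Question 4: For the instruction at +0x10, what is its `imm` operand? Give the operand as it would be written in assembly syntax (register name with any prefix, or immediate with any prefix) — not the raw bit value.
51

[10] 33 6c → 0x6c33
  op=0x6c33>>12=0x6 ⇒ addi (RI)
  rd: (w>>9)&0x7=0x6 → $6
  imm: (w>>0)&0x1ff=0x33 → 51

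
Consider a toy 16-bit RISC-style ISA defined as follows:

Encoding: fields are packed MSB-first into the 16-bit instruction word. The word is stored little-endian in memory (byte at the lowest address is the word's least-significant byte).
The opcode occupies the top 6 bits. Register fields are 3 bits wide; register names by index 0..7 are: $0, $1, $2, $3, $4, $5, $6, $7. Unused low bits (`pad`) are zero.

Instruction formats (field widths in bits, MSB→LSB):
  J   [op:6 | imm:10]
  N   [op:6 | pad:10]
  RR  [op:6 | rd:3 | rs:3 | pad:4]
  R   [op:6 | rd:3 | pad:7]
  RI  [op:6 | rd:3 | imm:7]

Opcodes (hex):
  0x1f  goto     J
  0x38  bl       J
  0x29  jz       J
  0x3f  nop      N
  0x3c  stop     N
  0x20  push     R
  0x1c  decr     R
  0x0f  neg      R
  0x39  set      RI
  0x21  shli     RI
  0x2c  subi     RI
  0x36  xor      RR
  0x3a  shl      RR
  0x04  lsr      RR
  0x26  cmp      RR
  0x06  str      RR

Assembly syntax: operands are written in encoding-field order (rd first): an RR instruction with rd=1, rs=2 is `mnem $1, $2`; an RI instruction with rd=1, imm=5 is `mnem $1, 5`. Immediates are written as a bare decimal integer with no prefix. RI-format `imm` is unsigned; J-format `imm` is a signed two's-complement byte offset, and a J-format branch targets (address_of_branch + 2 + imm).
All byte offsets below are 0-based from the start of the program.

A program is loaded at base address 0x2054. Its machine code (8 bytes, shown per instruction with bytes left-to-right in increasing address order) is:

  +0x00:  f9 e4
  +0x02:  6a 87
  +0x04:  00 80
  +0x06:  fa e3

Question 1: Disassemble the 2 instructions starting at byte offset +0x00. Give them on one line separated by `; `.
@+00  little-endian(f9 e4) = 0xe4f9
  op=0xe4f9>>10=0x39 ⇒ set (RI)
  rd@[9:7]=0x1 ⇒ $1
  imm@[6:0]=0x79 ⇒ 121
@+02  little-endian(6a 87) = 0x876a
  op=0x876a>>10=0x21 ⇒ shli (RI)
  rd@[9:7]=0x6 ⇒ $6
  imm@[6:0]=0x6a ⇒ 106

set $1, 121; shli $6, 106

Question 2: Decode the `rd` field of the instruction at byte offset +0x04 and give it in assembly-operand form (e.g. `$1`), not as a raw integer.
$0

+0x04: 00 80 ⇒ word 0x8000 (little)
  top 6b → 0x20 → push [R]
  rd@[9:7]=0x0 ⇒ $0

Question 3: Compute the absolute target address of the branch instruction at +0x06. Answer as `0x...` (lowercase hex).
0x2056

[06] fa e3 → 0xe3fa
  opcode bits[15:10]=0x38: bl/J
  imm@[9:0]=0x3fa (s10→-6) ⇒ -6
  target = base 0x2054 + off 0x06 + 2 + imm -6 = 0x2056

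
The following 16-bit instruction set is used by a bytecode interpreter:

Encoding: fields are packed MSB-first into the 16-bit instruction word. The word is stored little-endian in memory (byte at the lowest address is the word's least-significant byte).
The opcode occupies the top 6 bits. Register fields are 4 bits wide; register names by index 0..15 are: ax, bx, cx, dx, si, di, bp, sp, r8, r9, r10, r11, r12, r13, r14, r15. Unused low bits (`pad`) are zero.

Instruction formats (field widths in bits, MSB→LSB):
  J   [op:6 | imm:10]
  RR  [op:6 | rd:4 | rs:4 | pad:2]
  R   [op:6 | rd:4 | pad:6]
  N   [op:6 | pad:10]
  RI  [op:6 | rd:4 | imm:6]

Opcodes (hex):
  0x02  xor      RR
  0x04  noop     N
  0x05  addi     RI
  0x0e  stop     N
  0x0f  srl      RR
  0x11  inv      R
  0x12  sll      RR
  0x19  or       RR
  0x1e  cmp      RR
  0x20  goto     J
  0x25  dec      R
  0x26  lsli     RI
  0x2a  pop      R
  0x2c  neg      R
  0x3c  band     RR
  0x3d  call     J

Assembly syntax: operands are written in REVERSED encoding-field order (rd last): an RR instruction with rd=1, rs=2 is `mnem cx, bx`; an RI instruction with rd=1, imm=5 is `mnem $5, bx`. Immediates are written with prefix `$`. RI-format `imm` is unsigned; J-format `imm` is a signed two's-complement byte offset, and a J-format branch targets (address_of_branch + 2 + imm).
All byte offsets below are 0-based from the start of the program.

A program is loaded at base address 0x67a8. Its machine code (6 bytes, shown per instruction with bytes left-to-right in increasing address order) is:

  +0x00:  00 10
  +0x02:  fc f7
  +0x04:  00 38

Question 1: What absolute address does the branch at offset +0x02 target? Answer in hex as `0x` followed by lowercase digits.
off 0x02: read fc f7 as little → 0xf7fc
  top 6b → 0x3d → call [J]
  [9:0] imm=1020 (s10→-4) = $-4
  target = base 0x67a8 + off 0x02 + 2 + imm -4 = 0x67a8

0x67a8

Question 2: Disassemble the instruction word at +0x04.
@+04  little-endian(00 38) = 0x3800
  op=0x3800>>10=0xe ⇒ stop (N)

stop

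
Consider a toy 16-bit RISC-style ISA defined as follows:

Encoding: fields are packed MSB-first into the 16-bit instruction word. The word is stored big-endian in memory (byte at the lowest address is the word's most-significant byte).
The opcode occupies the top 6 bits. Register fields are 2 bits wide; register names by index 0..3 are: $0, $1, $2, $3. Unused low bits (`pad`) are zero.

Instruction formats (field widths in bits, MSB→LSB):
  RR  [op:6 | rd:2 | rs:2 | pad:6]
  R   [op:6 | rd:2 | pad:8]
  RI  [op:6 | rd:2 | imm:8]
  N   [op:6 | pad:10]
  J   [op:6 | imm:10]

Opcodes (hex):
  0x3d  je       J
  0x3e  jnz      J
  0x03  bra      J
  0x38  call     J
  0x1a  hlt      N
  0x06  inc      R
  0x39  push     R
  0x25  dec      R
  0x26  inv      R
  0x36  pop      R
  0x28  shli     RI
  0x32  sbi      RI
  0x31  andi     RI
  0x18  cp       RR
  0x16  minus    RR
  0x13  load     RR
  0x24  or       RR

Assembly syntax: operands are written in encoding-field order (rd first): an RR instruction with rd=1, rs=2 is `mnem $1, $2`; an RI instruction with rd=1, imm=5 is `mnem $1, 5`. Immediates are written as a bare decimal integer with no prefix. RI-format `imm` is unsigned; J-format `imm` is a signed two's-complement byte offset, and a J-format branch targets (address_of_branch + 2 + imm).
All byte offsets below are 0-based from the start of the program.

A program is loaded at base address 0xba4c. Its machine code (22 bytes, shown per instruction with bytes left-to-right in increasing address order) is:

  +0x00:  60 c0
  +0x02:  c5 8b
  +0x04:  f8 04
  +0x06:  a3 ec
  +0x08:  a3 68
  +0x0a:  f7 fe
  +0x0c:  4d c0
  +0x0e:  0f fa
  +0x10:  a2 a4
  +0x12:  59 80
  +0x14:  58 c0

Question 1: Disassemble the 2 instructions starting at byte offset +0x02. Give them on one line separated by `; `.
off 0x02: read c5 8b as big → 0xc58b
  opcode bits[15:10]=0x31: andi/RI
  rd@[9:8]=0x1 ⇒ $1
  imm@[7:0]=0x8b ⇒ 139
off 0x04: read f8 04 as big → 0xf804
  opcode bits[15:10]=0x3e: jnz/J
  imm@[9:0]=0x4 ⇒ 4

andi $1, 139; jnz 4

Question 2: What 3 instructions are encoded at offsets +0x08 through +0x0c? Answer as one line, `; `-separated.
[08] a3 68 → 0xa368
  top 6b → 0x28 → shli [RI]
  rd@[9:8]=0x3 ⇒ $3
  imm@[7:0]=0x68 ⇒ 104
[0a] f7 fe → 0xf7fe
  top 6b → 0x3d → je [J]
  imm@[9:0]=0x3fe (s10→-2) ⇒ -2
[0c] 4d c0 → 0x4dc0
  top 6b → 0x13 → load [RR]
  rd@[9:8]=0x1 ⇒ $1
  rs@[7:6]=0x3 ⇒ $3

shli $3, 104; je -2; load $1, $3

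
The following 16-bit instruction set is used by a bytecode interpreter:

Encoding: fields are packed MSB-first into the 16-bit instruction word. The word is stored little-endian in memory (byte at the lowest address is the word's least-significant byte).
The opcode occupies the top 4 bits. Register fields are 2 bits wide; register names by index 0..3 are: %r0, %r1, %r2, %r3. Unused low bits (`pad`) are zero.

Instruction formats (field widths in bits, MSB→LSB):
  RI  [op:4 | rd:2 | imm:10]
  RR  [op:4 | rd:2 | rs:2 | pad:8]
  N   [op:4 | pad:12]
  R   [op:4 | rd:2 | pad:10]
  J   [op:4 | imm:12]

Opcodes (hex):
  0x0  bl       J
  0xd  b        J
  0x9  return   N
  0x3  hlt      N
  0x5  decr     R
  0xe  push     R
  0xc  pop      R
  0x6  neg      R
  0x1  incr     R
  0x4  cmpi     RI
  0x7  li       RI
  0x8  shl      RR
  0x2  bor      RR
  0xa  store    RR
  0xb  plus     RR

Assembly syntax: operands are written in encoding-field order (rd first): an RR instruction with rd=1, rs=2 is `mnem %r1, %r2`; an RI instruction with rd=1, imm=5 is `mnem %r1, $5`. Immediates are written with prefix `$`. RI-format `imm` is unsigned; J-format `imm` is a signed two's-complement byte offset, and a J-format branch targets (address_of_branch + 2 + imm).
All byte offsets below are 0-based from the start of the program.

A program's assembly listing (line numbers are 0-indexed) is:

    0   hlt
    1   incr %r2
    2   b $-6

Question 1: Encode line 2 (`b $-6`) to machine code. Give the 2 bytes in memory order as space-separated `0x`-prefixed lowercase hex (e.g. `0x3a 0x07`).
0xfa 0xdf

2. b fields op=0xd:4|imm=-6:12 → word dffah → fa df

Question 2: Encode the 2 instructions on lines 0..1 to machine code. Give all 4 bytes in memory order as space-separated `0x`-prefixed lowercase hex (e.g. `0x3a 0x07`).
0x00 0x30 0x00 0x18

L0: hlt op=0x3:4|pad=0:12 ⇒ 0x3000 ⇒ little 00 30
L1: incr op=0x1:4|rd=2:2|pad=0:10 ⇒ 0x1800 ⇒ little 00 18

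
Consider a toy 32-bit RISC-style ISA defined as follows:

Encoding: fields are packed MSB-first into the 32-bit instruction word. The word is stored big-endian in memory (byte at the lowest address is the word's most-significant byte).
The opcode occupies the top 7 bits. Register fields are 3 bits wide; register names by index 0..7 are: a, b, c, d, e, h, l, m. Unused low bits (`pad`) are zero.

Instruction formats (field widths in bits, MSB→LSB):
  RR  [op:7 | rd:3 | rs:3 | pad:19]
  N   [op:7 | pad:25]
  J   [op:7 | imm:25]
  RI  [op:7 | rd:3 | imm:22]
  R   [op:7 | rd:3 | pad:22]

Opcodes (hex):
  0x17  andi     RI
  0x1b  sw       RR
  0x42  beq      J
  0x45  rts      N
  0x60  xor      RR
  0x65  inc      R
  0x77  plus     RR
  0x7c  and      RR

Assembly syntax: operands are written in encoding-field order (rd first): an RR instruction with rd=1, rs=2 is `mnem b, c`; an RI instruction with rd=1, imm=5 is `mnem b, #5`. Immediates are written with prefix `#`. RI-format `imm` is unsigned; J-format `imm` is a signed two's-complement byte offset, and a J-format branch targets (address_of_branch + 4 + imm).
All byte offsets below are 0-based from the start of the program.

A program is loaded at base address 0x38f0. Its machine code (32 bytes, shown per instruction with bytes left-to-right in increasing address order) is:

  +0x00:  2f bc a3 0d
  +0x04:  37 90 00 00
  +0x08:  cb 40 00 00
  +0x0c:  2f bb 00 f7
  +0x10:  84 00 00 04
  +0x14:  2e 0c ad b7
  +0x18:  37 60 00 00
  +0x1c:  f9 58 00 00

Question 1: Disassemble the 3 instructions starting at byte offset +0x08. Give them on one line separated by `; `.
inc h; andi l, #3866871; beq #4

[08] cb 40 00 00 → 0xcb400000
  op=0xcb400000>>25=0x65 ⇒ inc (R)
  [24:22] rd=5 = h
[0c] 2f bb 00 f7 → 0x2fbb00f7
  op=0x2fbb00f7>>25=0x17 ⇒ andi (RI)
  [24:22] rd=6 = l
  [21:0] imm=3866871 = #3866871
[10] 84 00 00 04 → 0x84000004
  op=0x84000004>>25=0x42 ⇒ beq (J)
  [24:0] imm=4 = #4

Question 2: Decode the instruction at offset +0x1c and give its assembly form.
and h, d

@+1c  big-endian(f9 58 00 00) = 0xf9580000
  op=0xf9580000>>25=0x7c ⇒ and (RR)
  rd: (w>>22)&0x7=0x5 → h
  rs: (w>>19)&0x7=0x3 → d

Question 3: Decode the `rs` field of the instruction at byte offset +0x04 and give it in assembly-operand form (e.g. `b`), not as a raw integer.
[04] 37 90 00 00 → 0x37900000
  top 7b → 0x1b → sw [RR]
  rd: (w>>22)&0x7=0x6 → l
  rs: (w>>19)&0x7=0x2 → c

c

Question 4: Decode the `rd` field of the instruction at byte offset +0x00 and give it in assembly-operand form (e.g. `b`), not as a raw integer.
[00] 2f bc a3 0d → 0x2fbca30d
  opcode bits[31:25]=0x17: andi/RI
  [24:22] rd=6 = l
  [21:0] imm=3973901 = #3973901

l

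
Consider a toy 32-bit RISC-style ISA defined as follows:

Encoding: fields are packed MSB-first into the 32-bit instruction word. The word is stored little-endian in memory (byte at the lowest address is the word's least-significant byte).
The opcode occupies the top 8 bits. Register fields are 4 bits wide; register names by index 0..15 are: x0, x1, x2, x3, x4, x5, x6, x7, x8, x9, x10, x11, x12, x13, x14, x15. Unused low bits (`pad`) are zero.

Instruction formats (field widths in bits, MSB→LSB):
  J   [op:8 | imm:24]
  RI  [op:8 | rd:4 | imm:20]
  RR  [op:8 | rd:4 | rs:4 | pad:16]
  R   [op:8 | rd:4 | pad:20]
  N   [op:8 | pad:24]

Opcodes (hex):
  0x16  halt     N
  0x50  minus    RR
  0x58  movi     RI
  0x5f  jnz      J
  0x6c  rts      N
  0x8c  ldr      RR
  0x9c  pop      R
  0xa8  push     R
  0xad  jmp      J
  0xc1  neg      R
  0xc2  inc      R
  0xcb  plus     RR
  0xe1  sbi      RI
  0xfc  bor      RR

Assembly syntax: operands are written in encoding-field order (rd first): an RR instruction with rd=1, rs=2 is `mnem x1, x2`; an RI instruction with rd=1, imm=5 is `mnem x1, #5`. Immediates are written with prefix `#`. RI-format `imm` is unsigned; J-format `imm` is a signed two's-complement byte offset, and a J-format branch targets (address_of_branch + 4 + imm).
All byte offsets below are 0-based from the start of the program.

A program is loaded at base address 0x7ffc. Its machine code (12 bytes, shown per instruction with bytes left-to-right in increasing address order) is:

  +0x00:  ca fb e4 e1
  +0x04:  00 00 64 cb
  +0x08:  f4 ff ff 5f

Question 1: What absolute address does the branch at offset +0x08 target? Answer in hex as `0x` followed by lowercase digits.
0x7ffc

@+08  little-endian(f4 ff ff 5f) = 0x5ffffff4
  opcode bits[31:24]=0x5f: jnz/J
  imm@[23:0]=0xfffff4 (s24→-12) ⇒ #-12
  target = base 0x7ffc + off 0x08 + 4 + imm -12 = 0x7ffc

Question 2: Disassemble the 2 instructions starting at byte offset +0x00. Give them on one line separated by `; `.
+0x00: ca fb e4 e1 ⇒ word 0xe1e4fbca (little)
  op=0xe1e4fbca>>24=0xe1 ⇒ sbi (RI)
  rd: (w>>20)&0xf=0xe → x14
  imm: (w>>0)&0xfffff=0x4fbca → #326602
+0x04: 00 00 64 cb ⇒ word 0xcb640000 (little)
  op=0xcb640000>>24=0xcb ⇒ plus (RR)
  rd: (w>>20)&0xf=0x6 → x6
  rs: (w>>16)&0xf=0x4 → x4

sbi x14, #326602; plus x6, x4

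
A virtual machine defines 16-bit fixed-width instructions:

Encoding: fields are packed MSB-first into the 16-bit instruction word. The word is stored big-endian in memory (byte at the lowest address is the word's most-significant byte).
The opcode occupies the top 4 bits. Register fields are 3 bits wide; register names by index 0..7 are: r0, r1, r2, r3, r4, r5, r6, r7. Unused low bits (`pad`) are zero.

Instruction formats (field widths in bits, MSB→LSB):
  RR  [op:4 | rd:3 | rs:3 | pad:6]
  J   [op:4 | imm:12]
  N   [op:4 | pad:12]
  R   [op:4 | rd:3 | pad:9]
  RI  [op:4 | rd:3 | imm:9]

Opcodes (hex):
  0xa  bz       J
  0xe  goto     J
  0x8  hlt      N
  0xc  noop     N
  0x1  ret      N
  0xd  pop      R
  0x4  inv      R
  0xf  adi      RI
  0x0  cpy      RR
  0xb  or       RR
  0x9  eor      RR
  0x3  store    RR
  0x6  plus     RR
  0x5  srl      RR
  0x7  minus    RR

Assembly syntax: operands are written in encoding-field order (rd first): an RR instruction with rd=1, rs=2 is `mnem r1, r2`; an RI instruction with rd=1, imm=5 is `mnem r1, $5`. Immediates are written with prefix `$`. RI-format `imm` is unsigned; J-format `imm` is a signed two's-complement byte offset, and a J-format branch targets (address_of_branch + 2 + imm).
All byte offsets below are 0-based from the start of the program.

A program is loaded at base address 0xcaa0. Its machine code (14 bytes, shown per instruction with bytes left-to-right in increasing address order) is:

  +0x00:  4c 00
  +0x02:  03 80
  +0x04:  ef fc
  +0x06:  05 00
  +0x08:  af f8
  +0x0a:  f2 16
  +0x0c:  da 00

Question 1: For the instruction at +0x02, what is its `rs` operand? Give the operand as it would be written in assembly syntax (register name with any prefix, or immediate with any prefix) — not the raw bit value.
r6

+0x02: 03 80 ⇒ word 0x0380 (big)
  opcode bits[15:12]=0x0: cpy/RR
  [11:9] rd=1 = r1
  [8:6] rs=6 = r6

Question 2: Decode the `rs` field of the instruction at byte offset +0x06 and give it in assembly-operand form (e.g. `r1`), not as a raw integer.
r4

off 0x06: read 05 00 as big → 0x0500
  op=0x0500>>12=0x0 ⇒ cpy (RR)
  [11:9] rd=2 = r2
  [8:6] rs=4 = r4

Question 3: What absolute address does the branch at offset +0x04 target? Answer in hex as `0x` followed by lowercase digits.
0xcaa2

@+04  big-endian(ef fc) = 0xeffc
  opcode bits[15:12]=0xe: goto/J
  imm@[11:0]=0xffc (s12→-4) ⇒ $-4
  target = base 0xcaa0 + off 0x04 + 2 + imm -4 = 0xcaa2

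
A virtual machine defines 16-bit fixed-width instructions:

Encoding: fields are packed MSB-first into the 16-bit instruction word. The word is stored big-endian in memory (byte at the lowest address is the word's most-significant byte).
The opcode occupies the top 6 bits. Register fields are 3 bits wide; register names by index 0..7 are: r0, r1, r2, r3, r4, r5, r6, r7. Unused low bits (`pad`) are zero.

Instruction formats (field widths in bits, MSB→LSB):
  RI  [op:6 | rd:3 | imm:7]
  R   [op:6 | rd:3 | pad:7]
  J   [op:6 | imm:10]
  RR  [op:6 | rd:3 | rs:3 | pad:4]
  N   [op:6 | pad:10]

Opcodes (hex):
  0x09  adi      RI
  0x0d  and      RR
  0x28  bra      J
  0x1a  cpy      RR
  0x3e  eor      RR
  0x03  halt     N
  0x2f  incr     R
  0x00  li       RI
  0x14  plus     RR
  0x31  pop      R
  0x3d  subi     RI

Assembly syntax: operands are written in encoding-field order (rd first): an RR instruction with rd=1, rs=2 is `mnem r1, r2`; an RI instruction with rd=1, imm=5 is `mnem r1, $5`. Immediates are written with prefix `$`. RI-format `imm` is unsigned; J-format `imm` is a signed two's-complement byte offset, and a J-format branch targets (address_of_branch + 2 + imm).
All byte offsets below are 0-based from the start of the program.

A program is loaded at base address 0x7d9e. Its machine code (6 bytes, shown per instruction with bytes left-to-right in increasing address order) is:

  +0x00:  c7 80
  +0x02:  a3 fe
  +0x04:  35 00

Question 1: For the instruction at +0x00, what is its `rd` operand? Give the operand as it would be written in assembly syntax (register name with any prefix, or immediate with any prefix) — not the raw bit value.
@+00  big-endian(c7 80) = 0xc780
  op=0xc780>>10=0x31 ⇒ pop (R)
  rd: (w>>7)&0x7=0x7 → r7

r7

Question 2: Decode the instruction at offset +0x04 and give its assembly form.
and r2, r0

+0x04: 35 00 ⇒ word 0x3500 (big)
  opcode bits[15:10]=0xd: and/RR
  [9:7] rd=2 = r2
  [6:4] rs=0 = r0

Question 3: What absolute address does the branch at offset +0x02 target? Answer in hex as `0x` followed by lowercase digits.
0x7da0

@+02  big-endian(a3 fe) = 0xa3fe
  opcode bits[15:10]=0x28: bra/J
  [9:0] imm=1022 (s10→-2) = $-2
  target = base 0x7d9e + off 0x02 + 2 + imm -2 = 0x7da0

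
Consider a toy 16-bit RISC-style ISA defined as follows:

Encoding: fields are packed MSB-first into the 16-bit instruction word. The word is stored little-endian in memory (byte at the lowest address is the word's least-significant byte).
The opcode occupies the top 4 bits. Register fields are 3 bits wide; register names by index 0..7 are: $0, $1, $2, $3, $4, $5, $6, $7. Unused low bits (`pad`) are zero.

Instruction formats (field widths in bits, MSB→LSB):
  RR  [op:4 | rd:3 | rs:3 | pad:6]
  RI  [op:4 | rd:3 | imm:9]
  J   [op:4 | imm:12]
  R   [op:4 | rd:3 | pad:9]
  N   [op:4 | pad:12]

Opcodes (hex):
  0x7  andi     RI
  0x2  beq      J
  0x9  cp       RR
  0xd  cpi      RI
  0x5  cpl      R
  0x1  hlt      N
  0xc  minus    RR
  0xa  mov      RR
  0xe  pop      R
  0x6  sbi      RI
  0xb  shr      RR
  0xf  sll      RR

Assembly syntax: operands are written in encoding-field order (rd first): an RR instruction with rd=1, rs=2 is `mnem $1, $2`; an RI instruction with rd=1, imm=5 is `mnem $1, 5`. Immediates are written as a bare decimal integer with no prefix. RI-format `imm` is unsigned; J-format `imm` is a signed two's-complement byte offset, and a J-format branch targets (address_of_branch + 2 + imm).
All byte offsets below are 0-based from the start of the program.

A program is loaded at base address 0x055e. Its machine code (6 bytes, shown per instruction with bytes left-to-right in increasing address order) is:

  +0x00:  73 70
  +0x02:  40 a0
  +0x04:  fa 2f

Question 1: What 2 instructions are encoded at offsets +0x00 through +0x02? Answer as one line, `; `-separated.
andi $0, 115; mov $0, $1

@+00  little-endian(73 70) = 0x7073
  op=0x7073>>12=0x7 ⇒ andi (RI)
  rd: (w>>9)&0x7=0x0 → $0
  imm: (w>>0)&0x1ff=0x73 → 115
@+02  little-endian(40 a0) = 0xa040
  op=0xa040>>12=0xa ⇒ mov (RR)
  rd: (w>>9)&0x7=0x0 → $0
  rs: (w>>6)&0x7=0x1 → $1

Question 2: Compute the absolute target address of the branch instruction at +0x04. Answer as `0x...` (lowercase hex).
@+04  little-endian(fa 2f) = 0x2ffa
  op=0x2ffa>>12=0x2 ⇒ beq (J)
  imm@[11:0]=0xffa (s12→-6) ⇒ -6
  target = base 0x055e + off 0x04 + 2 + imm -6 = 0x055e

0x055e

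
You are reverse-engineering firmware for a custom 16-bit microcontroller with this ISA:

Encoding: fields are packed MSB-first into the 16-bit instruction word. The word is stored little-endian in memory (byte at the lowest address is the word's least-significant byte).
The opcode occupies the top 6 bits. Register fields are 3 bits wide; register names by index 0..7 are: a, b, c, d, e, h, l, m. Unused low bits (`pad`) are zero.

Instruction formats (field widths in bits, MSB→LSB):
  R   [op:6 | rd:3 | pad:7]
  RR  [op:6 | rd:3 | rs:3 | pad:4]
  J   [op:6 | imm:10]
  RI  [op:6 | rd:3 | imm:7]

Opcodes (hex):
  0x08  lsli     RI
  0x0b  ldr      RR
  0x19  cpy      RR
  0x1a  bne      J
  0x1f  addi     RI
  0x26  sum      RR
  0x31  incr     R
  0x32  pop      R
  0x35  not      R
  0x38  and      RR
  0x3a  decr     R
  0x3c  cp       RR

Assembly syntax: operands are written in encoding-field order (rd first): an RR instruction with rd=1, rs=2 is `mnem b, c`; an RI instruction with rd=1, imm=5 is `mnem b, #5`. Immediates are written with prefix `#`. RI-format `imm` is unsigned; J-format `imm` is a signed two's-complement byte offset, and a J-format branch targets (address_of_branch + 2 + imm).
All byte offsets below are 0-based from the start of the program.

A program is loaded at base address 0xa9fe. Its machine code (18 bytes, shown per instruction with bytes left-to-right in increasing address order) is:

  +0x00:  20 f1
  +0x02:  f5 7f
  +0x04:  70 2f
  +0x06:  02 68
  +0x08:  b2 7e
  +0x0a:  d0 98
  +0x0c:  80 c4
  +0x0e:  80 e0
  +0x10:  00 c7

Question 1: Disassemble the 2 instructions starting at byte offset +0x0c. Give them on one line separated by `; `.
[0c] 80 c4 → 0xc480
  opcode bits[15:10]=0x31: incr/R
  rd: (w>>7)&0x7=0x1 → b
[0e] 80 e0 → 0xe080
  opcode bits[15:10]=0x38: and/RR
  rd: (w>>7)&0x7=0x1 → b
  rs: (w>>4)&0x7=0x0 → a

incr b; and b, a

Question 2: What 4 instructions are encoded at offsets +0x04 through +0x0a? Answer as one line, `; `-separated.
@+04  little-endian(70 2f) = 0x2f70
  top 6b → 0xb → ldr [RR]
  [9:7] rd=6 = l
  [6:4] rs=7 = m
@+06  little-endian(02 68) = 0x6802
  top 6b → 0x1a → bne [J]
  [9:0] imm=2 = #2
@+08  little-endian(b2 7e) = 0x7eb2
  top 6b → 0x1f → addi [RI]
  [9:7] rd=5 = h
  [6:0] imm=50 = #50
@+0a  little-endian(d0 98) = 0x98d0
  top 6b → 0x26 → sum [RR]
  [9:7] rd=1 = b
  [6:4] rs=5 = h

ldr l, m; bne #2; addi h, #50; sum b, h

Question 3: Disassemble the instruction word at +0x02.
off 0x02: read f5 7f as little → 0x7ff5
  opcode bits[15:10]=0x1f: addi/RI
  rd: (w>>7)&0x7=0x7 → m
  imm: (w>>0)&0x7f=0x75 → #117

addi m, #117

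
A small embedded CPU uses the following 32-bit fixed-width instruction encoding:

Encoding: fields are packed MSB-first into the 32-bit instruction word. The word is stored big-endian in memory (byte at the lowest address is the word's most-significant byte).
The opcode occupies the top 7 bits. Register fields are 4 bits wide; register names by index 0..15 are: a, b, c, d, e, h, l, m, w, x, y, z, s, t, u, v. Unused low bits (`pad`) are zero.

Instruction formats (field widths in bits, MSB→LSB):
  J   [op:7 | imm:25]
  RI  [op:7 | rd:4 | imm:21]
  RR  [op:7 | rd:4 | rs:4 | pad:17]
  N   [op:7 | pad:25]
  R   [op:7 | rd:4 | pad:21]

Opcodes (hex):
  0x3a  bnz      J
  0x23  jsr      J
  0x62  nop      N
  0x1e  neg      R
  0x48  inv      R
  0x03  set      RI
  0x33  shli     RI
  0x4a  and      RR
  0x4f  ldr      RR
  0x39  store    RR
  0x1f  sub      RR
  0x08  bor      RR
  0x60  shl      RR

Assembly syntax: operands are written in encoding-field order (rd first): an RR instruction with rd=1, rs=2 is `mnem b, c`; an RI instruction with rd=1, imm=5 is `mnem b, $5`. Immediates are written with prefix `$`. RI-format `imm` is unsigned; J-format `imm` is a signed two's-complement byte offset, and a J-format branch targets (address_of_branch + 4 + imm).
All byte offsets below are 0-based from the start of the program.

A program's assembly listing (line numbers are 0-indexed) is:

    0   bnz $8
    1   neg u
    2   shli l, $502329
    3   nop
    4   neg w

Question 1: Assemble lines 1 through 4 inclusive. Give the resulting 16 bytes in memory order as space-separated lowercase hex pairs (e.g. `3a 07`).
1. neg fields op=0x1e:7|rd=14:4|pad=0:21 → word 3dc00000h → 3d c0 00 00
2. shli fields op=0x33:7|rd=6:4|imm=502329:21 → word 66c7aa39h → 66 c7 aa 39
3. nop fields op=0x62:7|pad=0:25 → word c4000000h → c4 00 00 00
4. neg fields op=0x1e:7|rd=8:4|pad=0:21 → word 3d000000h → 3d 00 00 00

3d c0 00 00 66 c7 aa 39 c4 00 00 00 3d 00 00 00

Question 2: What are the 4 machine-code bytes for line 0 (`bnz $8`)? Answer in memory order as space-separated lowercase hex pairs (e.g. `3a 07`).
line 0 (bnz): pack op=0x3a:7|imm=8:25 = 0x74000008; big→ 74 00 00 08

74 00 00 08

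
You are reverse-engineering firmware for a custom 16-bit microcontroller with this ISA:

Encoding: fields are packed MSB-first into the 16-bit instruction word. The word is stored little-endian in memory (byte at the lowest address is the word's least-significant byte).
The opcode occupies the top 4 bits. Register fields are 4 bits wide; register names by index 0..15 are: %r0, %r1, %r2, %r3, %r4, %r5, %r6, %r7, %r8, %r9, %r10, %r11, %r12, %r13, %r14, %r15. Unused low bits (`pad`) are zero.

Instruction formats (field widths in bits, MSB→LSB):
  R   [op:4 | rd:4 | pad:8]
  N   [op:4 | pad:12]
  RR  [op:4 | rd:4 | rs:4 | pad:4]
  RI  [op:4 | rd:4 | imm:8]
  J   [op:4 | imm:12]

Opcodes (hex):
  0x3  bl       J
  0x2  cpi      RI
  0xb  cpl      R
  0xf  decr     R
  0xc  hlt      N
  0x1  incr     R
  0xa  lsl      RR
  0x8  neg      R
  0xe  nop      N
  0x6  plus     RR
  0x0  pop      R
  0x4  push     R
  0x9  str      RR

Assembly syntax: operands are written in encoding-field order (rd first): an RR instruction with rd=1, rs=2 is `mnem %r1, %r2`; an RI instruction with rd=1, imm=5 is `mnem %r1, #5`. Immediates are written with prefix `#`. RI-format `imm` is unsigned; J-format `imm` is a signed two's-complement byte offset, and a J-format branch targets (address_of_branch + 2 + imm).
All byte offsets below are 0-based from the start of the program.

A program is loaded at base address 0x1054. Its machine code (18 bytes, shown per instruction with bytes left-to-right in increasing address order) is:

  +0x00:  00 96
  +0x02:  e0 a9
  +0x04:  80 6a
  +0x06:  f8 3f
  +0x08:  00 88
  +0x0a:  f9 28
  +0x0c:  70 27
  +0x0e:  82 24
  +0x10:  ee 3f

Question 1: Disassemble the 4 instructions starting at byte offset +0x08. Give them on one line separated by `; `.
[08] 00 88 → 0x8800
  top 4b → 0x8 → neg [R]
  [11:8] rd=8 = %r8
[0a] f9 28 → 0x28f9
  top 4b → 0x2 → cpi [RI]
  [11:8] rd=8 = %r8
  [7:0] imm=249 = #249
[0c] 70 27 → 0x2770
  top 4b → 0x2 → cpi [RI]
  [11:8] rd=7 = %r7
  [7:0] imm=112 = #112
[0e] 82 24 → 0x2482
  top 4b → 0x2 → cpi [RI]
  [11:8] rd=4 = %r4
  [7:0] imm=130 = #130

neg %r8; cpi %r8, #249; cpi %r7, #112; cpi %r4, #130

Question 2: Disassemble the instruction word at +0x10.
+0x10: ee 3f ⇒ word 0x3fee (little)
  op=0x3fee>>12=0x3 ⇒ bl (J)
  imm: (w>>0)&0xfff=0xfee (s12→-18) → #-18

bl #-18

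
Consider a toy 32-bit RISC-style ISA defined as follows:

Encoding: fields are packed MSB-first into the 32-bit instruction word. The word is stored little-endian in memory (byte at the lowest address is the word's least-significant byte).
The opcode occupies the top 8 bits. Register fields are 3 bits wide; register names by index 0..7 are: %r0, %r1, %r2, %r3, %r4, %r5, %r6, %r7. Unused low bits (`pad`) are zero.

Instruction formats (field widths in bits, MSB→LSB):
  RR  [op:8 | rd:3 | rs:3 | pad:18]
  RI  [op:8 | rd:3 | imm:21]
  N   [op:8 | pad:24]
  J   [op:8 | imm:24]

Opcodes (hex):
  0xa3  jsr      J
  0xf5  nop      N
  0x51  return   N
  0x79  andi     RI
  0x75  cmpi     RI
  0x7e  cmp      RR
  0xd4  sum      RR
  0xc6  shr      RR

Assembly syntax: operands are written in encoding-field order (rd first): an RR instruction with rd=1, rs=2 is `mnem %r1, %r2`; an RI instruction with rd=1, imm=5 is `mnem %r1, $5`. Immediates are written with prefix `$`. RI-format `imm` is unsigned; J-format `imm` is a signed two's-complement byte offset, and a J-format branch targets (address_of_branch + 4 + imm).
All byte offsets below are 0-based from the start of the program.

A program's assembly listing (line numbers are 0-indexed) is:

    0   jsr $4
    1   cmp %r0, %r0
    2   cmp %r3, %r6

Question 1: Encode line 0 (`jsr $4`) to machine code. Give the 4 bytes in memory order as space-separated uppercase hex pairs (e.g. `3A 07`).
04 00 00 A3

line 0 (jsr): pack op=0xa3:8|imm=4:24 = 0xa3000004; little→ 04 00 00 a3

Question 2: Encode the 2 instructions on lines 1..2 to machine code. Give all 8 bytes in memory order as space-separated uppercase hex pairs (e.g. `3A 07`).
L1: cmp op=0x7e:8|rd=0:3|rs=0:3|pad=0:18 ⇒ 0x7e000000 ⇒ little 00 00 00 7e
L2: cmp op=0x7e:8|rd=3:3|rs=6:3|pad=0:18 ⇒ 0x7e780000 ⇒ little 00 00 78 7e

00 00 00 7E 00 00 78 7E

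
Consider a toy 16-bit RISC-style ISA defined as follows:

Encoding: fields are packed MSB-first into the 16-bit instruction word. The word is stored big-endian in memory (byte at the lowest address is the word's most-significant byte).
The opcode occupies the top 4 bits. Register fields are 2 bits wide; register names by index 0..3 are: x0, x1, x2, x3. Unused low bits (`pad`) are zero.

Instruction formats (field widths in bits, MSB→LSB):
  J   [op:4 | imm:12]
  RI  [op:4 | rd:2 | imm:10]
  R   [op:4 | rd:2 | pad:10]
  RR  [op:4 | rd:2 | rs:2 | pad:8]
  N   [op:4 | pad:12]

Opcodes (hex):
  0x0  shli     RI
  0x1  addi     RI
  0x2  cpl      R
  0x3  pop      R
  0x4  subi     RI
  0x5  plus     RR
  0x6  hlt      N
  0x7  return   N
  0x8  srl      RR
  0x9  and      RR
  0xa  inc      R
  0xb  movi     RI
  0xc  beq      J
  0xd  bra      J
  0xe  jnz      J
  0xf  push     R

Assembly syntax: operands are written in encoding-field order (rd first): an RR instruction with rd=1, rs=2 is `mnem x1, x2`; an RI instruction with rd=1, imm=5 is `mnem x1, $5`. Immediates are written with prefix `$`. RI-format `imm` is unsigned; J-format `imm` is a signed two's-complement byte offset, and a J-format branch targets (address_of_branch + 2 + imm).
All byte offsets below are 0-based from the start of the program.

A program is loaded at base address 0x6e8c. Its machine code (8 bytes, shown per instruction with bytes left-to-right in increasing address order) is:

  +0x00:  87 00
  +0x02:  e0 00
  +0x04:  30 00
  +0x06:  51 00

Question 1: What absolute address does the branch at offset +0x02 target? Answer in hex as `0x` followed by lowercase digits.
0x6e90

[02] e0 00 → 0xe000
  top 4b → 0xe → jnz [J]
  imm: (w>>0)&0xfff=0x0 → $0
  target = base 0x6e8c + off 0x02 + 2 + imm 0 = 0x6e90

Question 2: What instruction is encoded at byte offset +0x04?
[04] 30 00 → 0x3000
  top 4b → 0x3 → pop [R]
  rd: (w>>10)&0x3=0x0 → x0

pop x0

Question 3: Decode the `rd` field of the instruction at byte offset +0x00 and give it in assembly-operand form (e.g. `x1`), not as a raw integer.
@+00  big-endian(87 00) = 0x8700
  op=0x8700>>12=0x8 ⇒ srl (RR)
  rd@[11:10]=0x1 ⇒ x1
  rs@[9:8]=0x3 ⇒ x3

x1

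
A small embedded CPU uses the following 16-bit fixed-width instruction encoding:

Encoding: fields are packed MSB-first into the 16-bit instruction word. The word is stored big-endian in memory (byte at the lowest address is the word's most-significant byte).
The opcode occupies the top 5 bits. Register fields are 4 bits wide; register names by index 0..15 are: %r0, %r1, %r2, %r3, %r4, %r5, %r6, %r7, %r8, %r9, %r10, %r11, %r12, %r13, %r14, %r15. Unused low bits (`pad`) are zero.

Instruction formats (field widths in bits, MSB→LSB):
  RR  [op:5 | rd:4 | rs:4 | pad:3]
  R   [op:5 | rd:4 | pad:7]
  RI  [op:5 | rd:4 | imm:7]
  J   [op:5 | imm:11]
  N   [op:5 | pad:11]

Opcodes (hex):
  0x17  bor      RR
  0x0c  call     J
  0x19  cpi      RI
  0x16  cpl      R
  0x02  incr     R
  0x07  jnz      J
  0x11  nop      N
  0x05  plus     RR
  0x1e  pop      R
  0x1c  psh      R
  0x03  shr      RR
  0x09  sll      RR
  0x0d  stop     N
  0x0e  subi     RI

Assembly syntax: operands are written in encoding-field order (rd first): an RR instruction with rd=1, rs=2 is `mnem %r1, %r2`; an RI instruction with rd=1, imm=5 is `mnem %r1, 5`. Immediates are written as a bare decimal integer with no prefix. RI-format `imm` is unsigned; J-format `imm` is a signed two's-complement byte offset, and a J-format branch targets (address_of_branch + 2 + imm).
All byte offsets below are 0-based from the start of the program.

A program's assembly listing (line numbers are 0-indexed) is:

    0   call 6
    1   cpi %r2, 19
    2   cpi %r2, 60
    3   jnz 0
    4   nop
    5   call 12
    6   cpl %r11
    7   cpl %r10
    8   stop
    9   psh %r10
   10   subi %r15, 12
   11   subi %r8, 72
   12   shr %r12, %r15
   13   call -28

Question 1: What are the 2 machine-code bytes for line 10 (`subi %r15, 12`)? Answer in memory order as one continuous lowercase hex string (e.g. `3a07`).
L10: subi op=0xe:5|rd=15:4|imm=12:7 ⇒ 0x778c ⇒ big 77 8c

778c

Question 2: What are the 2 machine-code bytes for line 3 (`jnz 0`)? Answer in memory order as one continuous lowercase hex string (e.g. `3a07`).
3800

L3: jnz op=0x7:5|imm=0:11 ⇒ 0x3800 ⇒ big 38 00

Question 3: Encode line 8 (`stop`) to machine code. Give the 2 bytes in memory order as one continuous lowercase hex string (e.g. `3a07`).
6800

line 8 (stop): pack op=0xd:5|pad=0:11 = 0x6800; big→ 68 00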